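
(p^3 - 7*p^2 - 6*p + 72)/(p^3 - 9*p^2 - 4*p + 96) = (p - 6)/(p - 8)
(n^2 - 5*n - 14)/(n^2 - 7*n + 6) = (n^2 - 5*n - 14)/(n^2 - 7*n + 6)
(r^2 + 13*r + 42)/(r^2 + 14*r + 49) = (r + 6)/(r + 7)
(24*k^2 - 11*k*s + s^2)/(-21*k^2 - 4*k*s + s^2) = (-24*k^2 + 11*k*s - s^2)/(21*k^2 + 4*k*s - s^2)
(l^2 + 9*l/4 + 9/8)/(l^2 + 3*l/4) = (l + 3/2)/l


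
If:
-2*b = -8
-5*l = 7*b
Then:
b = 4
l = -28/5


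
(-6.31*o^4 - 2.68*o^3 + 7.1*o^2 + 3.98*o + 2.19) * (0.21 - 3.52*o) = 22.2112*o^5 + 8.1085*o^4 - 25.5548*o^3 - 12.5186*o^2 - 6.873*o + 0.4599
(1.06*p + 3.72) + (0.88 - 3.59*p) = 4.6 - 2.53*p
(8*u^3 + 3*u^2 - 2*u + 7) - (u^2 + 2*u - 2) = 8*u^3 + 2*u^2 - 4*u + 9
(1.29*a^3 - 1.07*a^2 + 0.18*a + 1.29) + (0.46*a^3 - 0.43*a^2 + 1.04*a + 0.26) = 1.75*a^3 - 1.5*a^2 + 1.22*a + 1.55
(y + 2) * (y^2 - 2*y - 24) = y^3 - 28*y - 48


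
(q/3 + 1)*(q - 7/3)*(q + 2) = q^3/3 + 8*q^2/9 - 17*q/9 - 14/3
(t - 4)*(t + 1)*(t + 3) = t^3 - 13*t - 12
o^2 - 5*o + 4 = (o - 4)*(o - 1)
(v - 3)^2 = v^2 - 6*v + 9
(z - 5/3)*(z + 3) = z^2 + 4*z/3 - 5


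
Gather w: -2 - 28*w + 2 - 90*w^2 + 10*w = -90*w^2 - 18*w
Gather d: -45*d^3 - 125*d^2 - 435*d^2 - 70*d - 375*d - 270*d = -45*d^3 - 560*d^2 - 715*d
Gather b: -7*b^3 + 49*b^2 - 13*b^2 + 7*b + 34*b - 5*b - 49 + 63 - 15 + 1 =-7*b^3 + 36*b^2 + 36*b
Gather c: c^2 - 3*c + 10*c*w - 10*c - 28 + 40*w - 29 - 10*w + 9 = c^2 + c*(10*w - 13) + 30*w - 48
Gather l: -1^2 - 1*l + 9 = 8 - l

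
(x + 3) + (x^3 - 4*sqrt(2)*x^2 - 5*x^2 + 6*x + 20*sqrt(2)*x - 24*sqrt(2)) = x^3 - 4*sqrt(2)*x^2 - 5*x^2 + 7*x + 20*sqrt(2)*x - 24*sqrt(2) + 3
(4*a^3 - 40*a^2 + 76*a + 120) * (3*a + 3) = 12*a^4 - 108*a^3 + 108*a^2 + 588*a + 360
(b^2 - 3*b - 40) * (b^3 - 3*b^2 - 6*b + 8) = b^5 - 6*b^4 - 37*b^3 + 146*b^2 + 216*b - 320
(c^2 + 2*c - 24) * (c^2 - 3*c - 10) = c^4 - c^3 - 40*c^2 + 52*c + 240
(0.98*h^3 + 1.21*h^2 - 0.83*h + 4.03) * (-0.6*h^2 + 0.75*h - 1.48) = -0.588*h^5 + 0.00900000000000001*h^4 - 0.0449*h^3 - 4.8313*h^2 + 4.2509*h - 5.9644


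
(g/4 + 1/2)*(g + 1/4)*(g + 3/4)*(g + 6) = g^4/4 + 9*g^3/4 + 323*g^2/64 + 27*g/8 + 9/16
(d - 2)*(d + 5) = d^2 + 3*d - 10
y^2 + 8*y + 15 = (y + 3)*(y + 5)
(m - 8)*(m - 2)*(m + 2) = m^3 - 8*m^2 - 4*m + 32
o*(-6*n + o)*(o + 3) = -6*n*o^2 - 18*n*o + o^3 + 3*o^2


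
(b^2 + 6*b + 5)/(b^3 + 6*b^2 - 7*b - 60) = (b + 1)/(b^2 + b - 12)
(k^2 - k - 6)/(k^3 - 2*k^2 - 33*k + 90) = (k + 2)/(k^2 + k - 30)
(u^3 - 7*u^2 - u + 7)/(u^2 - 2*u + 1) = (u^2 - 6*u - 7)/(u - 1)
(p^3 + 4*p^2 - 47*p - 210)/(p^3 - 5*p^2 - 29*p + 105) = (p + 6)/(p - 3)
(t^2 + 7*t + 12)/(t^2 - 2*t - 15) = (t + 4)/(t - 5)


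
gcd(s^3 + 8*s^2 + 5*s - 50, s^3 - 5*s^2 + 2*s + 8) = s - 2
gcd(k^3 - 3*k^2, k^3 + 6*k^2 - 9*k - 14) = 1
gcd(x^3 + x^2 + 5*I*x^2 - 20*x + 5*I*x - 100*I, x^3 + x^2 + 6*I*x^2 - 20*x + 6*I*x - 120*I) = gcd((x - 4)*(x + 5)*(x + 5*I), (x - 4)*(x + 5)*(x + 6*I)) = x^2 + x - 20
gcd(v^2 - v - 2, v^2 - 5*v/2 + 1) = v - 2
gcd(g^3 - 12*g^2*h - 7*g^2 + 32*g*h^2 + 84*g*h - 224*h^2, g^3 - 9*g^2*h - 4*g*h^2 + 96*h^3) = g^2 - 12*g*h + 32*h^2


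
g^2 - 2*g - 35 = (g - 7)*(g + 5)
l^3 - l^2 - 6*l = l*(l - 3)*(l + 2)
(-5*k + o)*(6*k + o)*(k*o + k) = -30*k^3*o - 30*k^3 + k^2*o^2 + k^2*o + k*o^3 + k*o^2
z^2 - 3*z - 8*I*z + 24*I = (z - 3)*(z - 8*I)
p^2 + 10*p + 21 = (p + 3)*(p + 7)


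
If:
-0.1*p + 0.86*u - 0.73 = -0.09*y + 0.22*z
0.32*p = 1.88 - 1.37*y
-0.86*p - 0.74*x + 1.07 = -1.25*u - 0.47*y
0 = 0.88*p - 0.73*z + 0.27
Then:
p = 0.829545454545455*z - 0.306818181818182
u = 0.372550192126665*z + 0.662051897347263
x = 3.83793895301916 - 0.457823916839789*z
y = 1.44392833443928 - 0.193762441937624*z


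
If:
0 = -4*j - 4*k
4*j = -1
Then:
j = -1/4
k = 1/4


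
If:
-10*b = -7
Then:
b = 7/10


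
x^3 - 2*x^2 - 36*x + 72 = (x - 6)*(x - 2)*(x + 6)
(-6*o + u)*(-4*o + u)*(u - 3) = 24*o^2*u - 72*o^2 - 10*o*u^2 + 30*o*u + u^3 - 3*u^2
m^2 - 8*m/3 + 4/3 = (m - 2)*(m - 2/3)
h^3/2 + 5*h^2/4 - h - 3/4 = (h/2 + 1/4)*(h - 1)*(h + 3)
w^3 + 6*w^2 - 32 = (w - 2)*(w + 4)^2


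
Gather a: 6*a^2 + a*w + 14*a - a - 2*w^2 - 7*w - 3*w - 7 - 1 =6*a^2 + a*(w + 13) - 2*w^2 - 10*w - 8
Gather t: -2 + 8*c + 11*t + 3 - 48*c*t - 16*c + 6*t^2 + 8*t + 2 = -8*c + 6*t^2 + t*(19 - 48*c) + 3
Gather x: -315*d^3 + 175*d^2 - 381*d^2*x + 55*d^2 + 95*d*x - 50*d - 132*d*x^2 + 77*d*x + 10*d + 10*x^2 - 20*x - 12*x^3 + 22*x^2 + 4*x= -315*d^3 + 230*d^2 - 40*d - 12*x^3 + x^2*(32 - 132*d) + x*(-381*d^2 + 172*d - 16)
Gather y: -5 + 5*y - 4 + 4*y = 9*y - 9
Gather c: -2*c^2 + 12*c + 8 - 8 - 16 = -2*c^2 + 12*c - 16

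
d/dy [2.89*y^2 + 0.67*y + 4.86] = 5.78*y + 0.67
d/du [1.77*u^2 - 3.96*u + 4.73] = 3.54*u - 3.96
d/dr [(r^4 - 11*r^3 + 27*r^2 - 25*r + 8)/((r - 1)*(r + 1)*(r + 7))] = (r^4 + 16*r^3 - 76*r^2 - 124*r + 183)/(r^4 + 16*r^3 + 78*r^2 + 112*r + 49)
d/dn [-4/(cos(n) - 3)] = -4*sin(n)/(cos(n) - 3)^2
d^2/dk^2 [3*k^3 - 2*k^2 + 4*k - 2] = 18*k - 4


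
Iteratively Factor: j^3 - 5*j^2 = (j)*(j^2 - 5*j) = j^2*(j - 5)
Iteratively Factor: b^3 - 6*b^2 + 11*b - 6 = (b - 1)*(b^2 - 5*b + 6) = (b - 3)*(b - 1)*(b - 2)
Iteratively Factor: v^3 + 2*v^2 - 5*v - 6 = (v + 1)*(v^2 + v - 6) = (v - 2)*(v + 1)*(v + 3)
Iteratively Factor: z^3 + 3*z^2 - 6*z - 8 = (z + 1)*(z^2 + 2*z - 8) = (z - 2)*(z + 1)*(z + 4)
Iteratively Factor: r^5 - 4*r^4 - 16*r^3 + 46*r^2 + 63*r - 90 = (r - 5)*(r^4 + r^3 - 11*r^2 - 9*r + 18) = (r - 5)*(r + 3)*(r^3 - 2*r^2 - 5*r + 6) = (r - 5)*(r - 3)*(r + 3)*(r^2 + r - 2) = (r - 5)*(r - 3)*(r + 2)*(r + 3)*(r - 1)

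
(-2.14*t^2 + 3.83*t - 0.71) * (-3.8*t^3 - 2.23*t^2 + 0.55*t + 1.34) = 8.132*t^5 - 9.7818*t^4 - 7.0199*t^3 + 0.8222*t^2 + 4.7417*t - 0.9514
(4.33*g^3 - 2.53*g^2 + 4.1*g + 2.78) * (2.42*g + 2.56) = 10.4786*g^4 + 4.9622*g^3 + 3.4452*g^2 + 17.2236*g + 7.1168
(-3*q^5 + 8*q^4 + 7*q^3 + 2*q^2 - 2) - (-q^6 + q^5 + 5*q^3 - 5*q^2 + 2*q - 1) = q^6 - 4*q^5 + 8*q^4 + 2*q^3 + 7*q^2 - 2*q - 1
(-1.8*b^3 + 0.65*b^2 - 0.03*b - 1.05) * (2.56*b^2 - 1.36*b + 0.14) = -4.608*b^5 + 4.112*b^4 - 1.2128*b^3 - 2.5562*b^2 + 1.4238*b - 0.147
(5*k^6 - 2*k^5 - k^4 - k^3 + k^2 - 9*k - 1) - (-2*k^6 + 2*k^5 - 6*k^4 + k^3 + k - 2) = 7*k^6 - 4*k^5 + 5*k^4 - 2*k^3 + k^2 - 10*k + 1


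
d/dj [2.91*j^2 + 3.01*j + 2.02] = 5.82*j + 3.01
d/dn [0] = 0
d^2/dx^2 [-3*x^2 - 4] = -6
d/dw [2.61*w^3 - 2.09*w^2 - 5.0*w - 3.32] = 7.83*w^2 - 4.18*w - 5.0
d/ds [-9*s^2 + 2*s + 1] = 2 - 18*s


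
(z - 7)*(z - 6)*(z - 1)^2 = z^4 - 15*z^3 + 69*z^2 - 97*z + 42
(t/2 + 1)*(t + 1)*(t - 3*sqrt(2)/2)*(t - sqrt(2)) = t^4/2 - 5*sqrt(2)*t^3/4 + 3*t^3/2 - 15*sqrt(2)*t^2/4 + 5*t^2/2 - 5*sqrt(2)*t/2 + 9*t/2 + 3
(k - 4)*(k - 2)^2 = k^3 - 8*k^2 + 20*k - 16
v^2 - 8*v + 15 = (v - 5)*(v - 3)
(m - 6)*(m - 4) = m^2 - 10*m + 24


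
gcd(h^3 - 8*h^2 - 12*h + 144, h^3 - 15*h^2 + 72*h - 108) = h^2 - 12*h + 36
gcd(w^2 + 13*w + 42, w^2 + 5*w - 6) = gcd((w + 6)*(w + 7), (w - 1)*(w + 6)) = w + 6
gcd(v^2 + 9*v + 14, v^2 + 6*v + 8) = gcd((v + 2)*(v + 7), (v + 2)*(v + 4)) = v + 2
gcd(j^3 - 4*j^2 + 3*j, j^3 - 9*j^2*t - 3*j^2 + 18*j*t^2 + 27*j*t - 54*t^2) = j - 3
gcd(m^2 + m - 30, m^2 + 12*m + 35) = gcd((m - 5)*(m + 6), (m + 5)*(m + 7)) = 1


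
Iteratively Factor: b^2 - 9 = (b + 3)*(b - 3)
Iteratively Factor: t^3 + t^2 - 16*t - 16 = (t + 4)*(t^2 - 3*t - 4) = (t + 1)*(t + 4)*(t - 4)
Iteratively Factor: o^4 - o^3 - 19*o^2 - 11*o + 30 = (o - 1)*(o^3 - 19*o - 30) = (o - 1)*(o + 3)*(o^2 - 3*o - 10) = (o - 1)*(o + 2)*(o + 3)*(o - 5)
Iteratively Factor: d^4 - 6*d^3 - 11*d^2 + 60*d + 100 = (d + 2)*(d^3 - 8*d^2 + 5*d + 50) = (d + 2)^2*(d^2 - 10*d + 25) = (d - 5)*(d + 2)^2*(d - 5)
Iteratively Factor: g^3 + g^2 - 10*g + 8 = (g - 2)*(g^2 + 3*g - 4) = (g - 2)*(g - 1)*(g + 4)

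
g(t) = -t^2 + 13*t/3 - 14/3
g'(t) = 13/3 - 2*t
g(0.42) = -3.02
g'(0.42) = 3.49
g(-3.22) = -28.99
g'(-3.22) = 10.77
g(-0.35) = -6.31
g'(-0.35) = 5.03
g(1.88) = -0.05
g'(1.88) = 0.57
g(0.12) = -4.16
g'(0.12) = 4.09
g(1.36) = -0.62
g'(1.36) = 1.61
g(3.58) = -1.97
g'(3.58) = -2.83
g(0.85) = -1.71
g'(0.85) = 2.63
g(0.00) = -4.67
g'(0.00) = 4.33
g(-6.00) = -66.67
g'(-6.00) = 16.33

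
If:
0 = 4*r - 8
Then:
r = 2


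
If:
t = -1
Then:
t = -1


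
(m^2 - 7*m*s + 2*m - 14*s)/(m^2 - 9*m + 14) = (m^2 - 7*m*s + 2*m - 14*s)/(m^2 - 9*m + 14)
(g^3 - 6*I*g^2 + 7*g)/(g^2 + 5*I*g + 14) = g*(g^2 - 6*I*g + 7)/(g^2 + 5*I*g + 14)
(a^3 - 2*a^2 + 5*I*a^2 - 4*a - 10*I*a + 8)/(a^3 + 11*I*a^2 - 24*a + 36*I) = (a^3 + a^2*(-2 + 5*I) + a*(-4 - 10*I) + 8)/(a^3 + 11*I*a^2 - 24*a + 36*I)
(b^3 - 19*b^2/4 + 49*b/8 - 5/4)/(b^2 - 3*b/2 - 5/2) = (4*b^2 - 9*b + 2)/(4*(b + 1))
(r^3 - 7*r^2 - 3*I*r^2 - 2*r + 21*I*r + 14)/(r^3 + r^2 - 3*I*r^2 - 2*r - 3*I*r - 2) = (r - 7)/(r + 1)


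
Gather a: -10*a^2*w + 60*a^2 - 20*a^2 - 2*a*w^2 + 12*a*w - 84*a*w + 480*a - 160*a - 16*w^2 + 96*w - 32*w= a^2*(40 - 10*w) + a*(-2*w^2 - 72*w + 320) - 16*w^2 + 64*w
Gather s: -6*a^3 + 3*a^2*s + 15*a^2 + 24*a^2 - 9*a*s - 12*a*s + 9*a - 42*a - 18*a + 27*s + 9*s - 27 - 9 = -6*a^3 + 39*a^2 - 51*a + s*(3*a^2 - 21*a + 36) - 36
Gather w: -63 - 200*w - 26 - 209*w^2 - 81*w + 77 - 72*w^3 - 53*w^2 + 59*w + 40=-72*w^3 - 262*w^2 - 222*w + 28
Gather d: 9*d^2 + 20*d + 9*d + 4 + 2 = 9*d^2 + 29*d + 6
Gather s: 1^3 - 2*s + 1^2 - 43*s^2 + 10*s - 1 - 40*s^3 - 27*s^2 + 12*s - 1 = -40*s^3 - 70*s^2 + 20*s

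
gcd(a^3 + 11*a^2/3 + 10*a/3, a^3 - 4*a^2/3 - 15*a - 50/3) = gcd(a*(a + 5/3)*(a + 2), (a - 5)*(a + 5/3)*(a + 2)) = a^2 + 11*a/3 + 10/3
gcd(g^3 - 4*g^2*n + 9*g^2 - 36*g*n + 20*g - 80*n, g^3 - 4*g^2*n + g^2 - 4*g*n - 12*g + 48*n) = g^2 - 4*g*n + 4*g - 16*n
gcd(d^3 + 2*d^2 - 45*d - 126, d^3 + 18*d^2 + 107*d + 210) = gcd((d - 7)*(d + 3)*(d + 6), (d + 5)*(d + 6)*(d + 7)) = d + 6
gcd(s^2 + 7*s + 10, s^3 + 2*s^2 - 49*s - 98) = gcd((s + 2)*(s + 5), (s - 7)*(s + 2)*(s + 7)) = s + 2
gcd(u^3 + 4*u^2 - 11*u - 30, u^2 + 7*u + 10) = u^2 + 7*u + 10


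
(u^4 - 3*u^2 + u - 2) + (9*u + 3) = u^4 - 3*u^2 + 10*u + 1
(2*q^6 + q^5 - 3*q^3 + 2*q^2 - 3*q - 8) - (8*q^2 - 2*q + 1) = 2*q^6 + q^5 - 3*q^3 - 6*q^2 - q - 9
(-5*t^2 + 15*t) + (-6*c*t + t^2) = -6*c*t - 4*t^2 + 15*t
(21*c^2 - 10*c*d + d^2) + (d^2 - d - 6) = 21*c^2 - 10*c*d + 2*d^2 - d - 6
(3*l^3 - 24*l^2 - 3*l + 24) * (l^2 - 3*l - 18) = 3*l^5 - 33*l^4 + 15*l^3 + 465*l^2 - 18*l - 432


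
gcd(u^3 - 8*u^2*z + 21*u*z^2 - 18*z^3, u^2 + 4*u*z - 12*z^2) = -u + 2*z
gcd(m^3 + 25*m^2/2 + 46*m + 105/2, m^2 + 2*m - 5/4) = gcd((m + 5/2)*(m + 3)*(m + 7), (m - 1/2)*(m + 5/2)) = m + 5/2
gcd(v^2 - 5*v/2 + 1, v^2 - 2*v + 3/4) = v - 1/2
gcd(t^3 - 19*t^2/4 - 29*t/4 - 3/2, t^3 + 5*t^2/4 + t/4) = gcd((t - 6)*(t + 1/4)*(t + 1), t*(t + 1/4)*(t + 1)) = t^2 + 5*t/4 + 1/4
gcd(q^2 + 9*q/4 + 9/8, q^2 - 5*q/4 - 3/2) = q + 3/4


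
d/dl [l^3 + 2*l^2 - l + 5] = 3*l^2 + 4*l - 1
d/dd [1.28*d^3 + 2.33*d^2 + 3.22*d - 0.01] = 3.84*d^2 + 4.66*d + 3.22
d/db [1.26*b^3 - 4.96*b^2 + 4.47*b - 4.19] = 3.78*b^2 - 9.92*b + 4.47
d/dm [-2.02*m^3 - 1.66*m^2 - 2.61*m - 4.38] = -6.06*m^2 - 3.32*m - 2.61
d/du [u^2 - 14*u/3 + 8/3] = 2*u - 14/3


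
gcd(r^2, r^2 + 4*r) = r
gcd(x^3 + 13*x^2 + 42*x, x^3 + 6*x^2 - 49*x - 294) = x^2 + 13*x + 42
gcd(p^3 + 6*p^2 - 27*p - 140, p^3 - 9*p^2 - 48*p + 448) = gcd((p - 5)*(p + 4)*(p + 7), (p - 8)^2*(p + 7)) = p + 7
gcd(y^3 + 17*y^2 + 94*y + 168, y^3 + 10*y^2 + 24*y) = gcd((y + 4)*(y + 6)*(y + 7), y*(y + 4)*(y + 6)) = y^2 + 10*y + 24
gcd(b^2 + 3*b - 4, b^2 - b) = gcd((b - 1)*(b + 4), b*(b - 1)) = b - 1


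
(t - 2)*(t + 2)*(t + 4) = t^3 + 4*t^2 - 4*t - 16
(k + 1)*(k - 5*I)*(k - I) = k^3 + k^2 - 6*I*k^2 - 5*k - 6*I*k - 5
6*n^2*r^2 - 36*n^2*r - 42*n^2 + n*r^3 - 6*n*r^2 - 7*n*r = (6*n + r)*(r - 7)*(n*r + n)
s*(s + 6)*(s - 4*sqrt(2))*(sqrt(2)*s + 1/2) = sqrt(2)*s^4 - 15*s^3/2 + 6*sqrt(2)*s^3 - 45*s^2 - 2*sqrt(2)*s^2 - 12*sqrt(2)*s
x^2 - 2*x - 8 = (x - 4)*(x + 2)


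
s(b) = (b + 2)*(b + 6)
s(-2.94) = -2.88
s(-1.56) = 1.95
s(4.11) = 61.77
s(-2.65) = -2.18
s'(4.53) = 17.06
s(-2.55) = -1.90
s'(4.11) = 16.22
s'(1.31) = 10.62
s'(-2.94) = 2.12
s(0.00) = 12.00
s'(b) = 2*b + 8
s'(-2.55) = 2.90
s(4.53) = 68.76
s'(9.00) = 26.00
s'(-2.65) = 2.70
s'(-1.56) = 4.88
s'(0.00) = 8.00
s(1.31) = 24.20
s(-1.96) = 0.16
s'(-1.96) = 4.08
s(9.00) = 165.00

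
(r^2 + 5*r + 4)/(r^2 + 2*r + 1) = (r + 4)/(r + 1)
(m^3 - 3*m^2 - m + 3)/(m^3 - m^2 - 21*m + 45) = (m^2 - 1)/(m^2 + 2*m - 15)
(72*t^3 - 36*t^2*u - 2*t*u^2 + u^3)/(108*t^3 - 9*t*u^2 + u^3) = (12*t^2 - 4*t*u - u^2)/(18*t^2 + 3*t*u - u^2)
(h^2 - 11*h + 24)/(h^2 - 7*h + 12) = (h - 8)/(h - 4)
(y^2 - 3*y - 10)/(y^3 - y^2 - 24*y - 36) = (y - 5)/(y^2 - 3*y - 18)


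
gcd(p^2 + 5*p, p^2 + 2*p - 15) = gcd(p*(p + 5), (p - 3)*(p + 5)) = p + 5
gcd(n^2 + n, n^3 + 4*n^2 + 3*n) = n^2 + n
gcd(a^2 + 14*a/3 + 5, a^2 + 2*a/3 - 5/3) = a + 5/3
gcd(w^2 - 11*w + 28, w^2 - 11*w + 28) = w^2 - 11*w + 28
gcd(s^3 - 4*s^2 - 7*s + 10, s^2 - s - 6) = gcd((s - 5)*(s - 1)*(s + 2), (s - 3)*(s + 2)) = s + 2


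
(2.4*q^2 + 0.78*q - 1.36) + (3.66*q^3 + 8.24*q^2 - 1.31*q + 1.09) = 3.66*q^3 + 10.64*q^2 - 0.53*q - 0.27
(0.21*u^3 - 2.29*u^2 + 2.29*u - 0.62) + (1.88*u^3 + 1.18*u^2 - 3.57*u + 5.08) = 2.09*u^3 - 1.11*u^2 - 1.28*u + 4.46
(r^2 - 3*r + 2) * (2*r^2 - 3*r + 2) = 2*r^4 - 9*r^3 + 15*r^2 - 12*r + 4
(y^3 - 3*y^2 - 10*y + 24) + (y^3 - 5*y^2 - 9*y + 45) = 2*y^3 - 8*y^2 - 19*y + 69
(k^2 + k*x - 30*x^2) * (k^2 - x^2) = k^4 + k^3*x - 31*k^2*x^2 - k*x^3 + 30*x^4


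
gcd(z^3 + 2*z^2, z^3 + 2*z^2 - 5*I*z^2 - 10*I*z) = z^2 + 2*z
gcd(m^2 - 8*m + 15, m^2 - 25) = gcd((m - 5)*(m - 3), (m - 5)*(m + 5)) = m - 5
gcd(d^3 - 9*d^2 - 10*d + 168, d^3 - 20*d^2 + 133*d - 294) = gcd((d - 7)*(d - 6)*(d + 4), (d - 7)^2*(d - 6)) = d^2 - 13*d + 42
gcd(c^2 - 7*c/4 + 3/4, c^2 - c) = c - 1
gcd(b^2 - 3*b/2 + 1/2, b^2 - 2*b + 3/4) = b - 1/2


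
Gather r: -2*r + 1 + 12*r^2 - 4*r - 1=12*r^2 - 6*r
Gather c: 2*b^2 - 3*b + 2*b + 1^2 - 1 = 2*b^2 - b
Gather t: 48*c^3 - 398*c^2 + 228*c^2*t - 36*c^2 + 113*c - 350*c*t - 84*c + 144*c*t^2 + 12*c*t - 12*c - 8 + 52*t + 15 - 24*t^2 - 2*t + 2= 48*c^3 - 434*c^2 + 17*c + t^2*(144*c - 24) + t*(228*c^2 - 338*c + 50) + 9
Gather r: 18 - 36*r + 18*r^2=18*r^2 - 36*r + 18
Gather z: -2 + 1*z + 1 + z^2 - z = z^2 - 1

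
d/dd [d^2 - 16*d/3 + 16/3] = 2*d - 16/3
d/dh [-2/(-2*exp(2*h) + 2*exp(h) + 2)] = (1 - 2*exp(h))*exp(h)/(-exp(2*h) + exp(h) + 1)^2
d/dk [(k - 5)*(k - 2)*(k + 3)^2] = 4*k^3 - 3*k^2 - 46*k - 3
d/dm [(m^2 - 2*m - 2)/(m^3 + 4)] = (-m^4 + 4*m^3 + 6*m^2 + 8*m - 8)/(m^6 + 8*m^3 + 16)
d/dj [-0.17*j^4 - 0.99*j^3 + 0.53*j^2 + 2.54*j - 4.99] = -0.68*j^3 - 2.97*j^2 + 1.06*j + 2.54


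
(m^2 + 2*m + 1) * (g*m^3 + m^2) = g*m^5 + 2*g*m^4 + g*m^3 + m^4 + 2*m^3 + m^2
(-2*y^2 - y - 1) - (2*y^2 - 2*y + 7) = -4*y^2 + y - 8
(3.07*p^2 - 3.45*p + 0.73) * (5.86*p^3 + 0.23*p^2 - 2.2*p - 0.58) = 17.9902*p^5 - 19.5109*p^4 - 3.2697*p^3 + 5.9773*p^2 + 0.395*p - 0.4234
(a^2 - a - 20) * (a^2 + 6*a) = a^4 + 5*a^3 - 26*a^2 - 120*a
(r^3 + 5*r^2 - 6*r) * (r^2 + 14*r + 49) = r^5 + 19*r^4 + 113*r^3 + 161*r^2 - 294*r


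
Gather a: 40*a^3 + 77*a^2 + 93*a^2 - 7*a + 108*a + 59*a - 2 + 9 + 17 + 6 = 40*a^3 + 170*a^2 + 160*a + 30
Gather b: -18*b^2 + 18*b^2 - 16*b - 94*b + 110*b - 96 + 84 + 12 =0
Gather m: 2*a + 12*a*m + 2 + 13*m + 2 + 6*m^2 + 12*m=2*a + 6*m^2 + m*(12*a + 25) + 4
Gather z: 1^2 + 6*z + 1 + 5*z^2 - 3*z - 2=5*z^2 + 3*z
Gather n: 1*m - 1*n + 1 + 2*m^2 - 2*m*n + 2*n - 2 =2*m^2 + m + n*(1 - 2*m) - 1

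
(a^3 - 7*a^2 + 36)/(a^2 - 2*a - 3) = (a^2 - 4*a - 12)/(a + 1)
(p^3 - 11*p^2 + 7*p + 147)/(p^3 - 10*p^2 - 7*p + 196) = (p + 3)/(p + 4)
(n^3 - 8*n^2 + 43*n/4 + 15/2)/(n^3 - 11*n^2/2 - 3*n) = (n - 5/2)/n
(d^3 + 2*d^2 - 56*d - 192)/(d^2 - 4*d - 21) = (-d^3 - 2*d^2 + 56*d + 192)/(-d^2 + 4*d + 21)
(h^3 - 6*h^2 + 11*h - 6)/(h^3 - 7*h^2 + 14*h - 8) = (h - 3)/(h - 4)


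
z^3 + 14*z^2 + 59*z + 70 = (z + 2)*(z + 5)*(z + 7)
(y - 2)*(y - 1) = y^2 - 3*y + 2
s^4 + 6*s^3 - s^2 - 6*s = s*(s - 1)*(s + 1)*(s + 6)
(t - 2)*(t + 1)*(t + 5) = t^3 + 4*t^2 - 7*t - 10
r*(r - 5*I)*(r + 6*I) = r^3 + I*r^2 + 30*r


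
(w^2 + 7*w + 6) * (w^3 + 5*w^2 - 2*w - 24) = w^5 + 12*w^4 + 39*w^3 - 8*w^2 - 180*w - 144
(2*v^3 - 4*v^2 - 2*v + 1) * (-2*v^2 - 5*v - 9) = -4*v^5 - 2*v^4 + 6*v^3 + 44*v^2 + 13*v - 9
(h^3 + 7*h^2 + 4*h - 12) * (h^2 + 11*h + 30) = h^5 + 18*h^4 + 111*h^3 + 242*h^2 - 12*h - 360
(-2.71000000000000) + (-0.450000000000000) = -3.16000000000000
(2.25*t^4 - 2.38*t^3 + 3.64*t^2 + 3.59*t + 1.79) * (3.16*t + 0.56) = 7.11*t^5 - 6.2608*t^4 + 10.1696*t^3 + 13.3828*t^2 + 7.6668*t + 1.0024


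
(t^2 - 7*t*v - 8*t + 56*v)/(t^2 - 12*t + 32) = (t - 7*v)/(t - 4)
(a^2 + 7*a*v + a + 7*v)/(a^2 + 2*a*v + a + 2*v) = (a + 7*v)/(a + 2*v)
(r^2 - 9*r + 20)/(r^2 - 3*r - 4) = (r - 5)/(r + 1)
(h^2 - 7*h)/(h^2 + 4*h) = (h - 7)/(h + 4)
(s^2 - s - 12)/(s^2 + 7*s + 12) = (s - 4)/(s + 4)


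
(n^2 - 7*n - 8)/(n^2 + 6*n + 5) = (n - 8)/(n + 5)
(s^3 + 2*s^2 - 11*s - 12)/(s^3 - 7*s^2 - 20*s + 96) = (s + 1)/(s - 8)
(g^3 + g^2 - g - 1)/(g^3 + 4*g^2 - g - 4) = (g + 1)/(g + 4)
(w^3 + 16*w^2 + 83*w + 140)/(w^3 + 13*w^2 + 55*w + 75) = (w^2 + 11*w + 28)/(w^2 + 8*w + 15)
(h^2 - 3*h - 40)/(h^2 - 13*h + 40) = (h + 5)/(h - 5)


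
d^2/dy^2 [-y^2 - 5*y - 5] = -2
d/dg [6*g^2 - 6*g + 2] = 12*g - 6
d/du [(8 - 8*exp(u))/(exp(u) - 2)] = 8*exp(u)/(exp(u) - 2)^2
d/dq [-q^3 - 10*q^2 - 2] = q*(-3*q - 20)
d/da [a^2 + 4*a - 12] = 2*a + 4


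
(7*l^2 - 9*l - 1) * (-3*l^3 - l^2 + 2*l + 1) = -21*l^5 + 20*l^4 + 26*l^3 - 10*l^2 - 11*l - 1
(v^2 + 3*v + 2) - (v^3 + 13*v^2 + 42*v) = -v^3 - 12*v^2 - 39*v + 2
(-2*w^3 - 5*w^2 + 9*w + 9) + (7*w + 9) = -2*w^3 - 5*w^2 + 16*w + 18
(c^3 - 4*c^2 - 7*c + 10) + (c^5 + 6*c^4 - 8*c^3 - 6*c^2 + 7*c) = c^5 + 6*c^4 - 7*c^3 - 10*c^2 + 10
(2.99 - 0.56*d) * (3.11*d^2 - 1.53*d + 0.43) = -1.7416*d^3 + 10.1557*d^2 - 4.8155*d + 1.2857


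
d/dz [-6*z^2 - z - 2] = -12*z - 1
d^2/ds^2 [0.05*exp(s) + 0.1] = 0.05*exp(s)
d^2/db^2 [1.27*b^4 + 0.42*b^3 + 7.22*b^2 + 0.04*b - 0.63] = 15.24*b^2 + 2.52*b + 14.44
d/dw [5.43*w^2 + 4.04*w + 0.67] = 10.86*w + 4.04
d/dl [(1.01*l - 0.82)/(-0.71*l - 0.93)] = (-1.080265*l - 1.414995)/(0.71*l + 0.93)^3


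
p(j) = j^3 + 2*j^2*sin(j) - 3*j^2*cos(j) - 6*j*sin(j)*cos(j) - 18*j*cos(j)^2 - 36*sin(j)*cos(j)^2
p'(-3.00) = 6.47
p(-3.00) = 57.61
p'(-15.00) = -408.74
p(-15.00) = -2941.04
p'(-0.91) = 37.64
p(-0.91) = 10.64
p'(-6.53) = 269.77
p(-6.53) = -313.81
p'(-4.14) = 81.91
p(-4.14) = -12.62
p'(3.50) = 44.74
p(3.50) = 17.62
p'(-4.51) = 83.46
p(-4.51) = -43.09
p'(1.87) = 0.89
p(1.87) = 13.56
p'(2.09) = -16.80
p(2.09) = 11.66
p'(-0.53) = -3.44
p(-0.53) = 18.10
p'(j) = 3*j^2*sin(j) + 2*j^2*cos(j) + 3*j^2 + 6*j*sin(j)^2 + 36*j*sin(j)*cos(j) + 4*j*sin(j) - 6*j*cos(j)^2 - 6*j*cos(j) + 72*sin(j)^2*cos(j) - 6*sin(j)*cos(j) - 36*cos(j)^3 - 18*cos(j)^2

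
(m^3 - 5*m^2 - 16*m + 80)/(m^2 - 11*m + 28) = (m^2 - m - 20)/(m - 7)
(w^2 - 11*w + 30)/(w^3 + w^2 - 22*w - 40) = (w - 6)/(w^2 + 6*w + 8)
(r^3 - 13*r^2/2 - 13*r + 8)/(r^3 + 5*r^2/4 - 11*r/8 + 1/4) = 4*(r - 8)/(4*r - 1)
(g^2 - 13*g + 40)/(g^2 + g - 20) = (g^2 - 13*g + 40)/(g^2 + g - 20)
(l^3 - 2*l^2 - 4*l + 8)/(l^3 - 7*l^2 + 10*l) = (l^2 - 4)/(l*(l - 5))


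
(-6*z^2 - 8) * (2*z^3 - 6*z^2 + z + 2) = -12*z^5 + 36*z^4 - 22*z^3 + 36*z^2 - 8*z - 16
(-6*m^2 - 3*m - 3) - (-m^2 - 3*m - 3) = -5*m^2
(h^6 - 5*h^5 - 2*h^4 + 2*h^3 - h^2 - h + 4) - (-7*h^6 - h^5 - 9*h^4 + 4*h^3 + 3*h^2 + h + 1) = 8*h^6 - 4*h^5 + 7*h^4 - 2*h^3 - 4*h^2 - 2*h + 3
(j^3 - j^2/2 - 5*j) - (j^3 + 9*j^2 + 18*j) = -19*j^2/2 - 23*j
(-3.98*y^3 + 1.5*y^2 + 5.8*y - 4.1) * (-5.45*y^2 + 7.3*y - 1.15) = 21.691*y^5 - 37.229*y^4 - 16.083*y^3 + 62.96*y^2 - 36.6*y + 4.715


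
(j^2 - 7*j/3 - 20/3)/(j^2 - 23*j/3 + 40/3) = (3*j^2 - 7*j - 20)/(3*j^2 - 23*j + 40)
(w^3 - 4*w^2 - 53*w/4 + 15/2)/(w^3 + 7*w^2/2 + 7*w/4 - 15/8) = 2*(w - 6)/(2*w + 3)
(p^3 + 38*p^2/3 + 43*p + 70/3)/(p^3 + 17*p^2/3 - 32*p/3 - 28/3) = (p + 5)/(p - 2)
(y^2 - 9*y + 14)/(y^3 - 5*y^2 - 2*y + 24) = (y^2 - 9*y + 14)/(y^3 - 5*y^2 - 2*y + 24)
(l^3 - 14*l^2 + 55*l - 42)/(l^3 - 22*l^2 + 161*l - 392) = (l^2 - 7*l + 6)/(l^2 - 15*l + 56)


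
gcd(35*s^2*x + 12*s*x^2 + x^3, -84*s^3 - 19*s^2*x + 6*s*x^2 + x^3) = 7*s + x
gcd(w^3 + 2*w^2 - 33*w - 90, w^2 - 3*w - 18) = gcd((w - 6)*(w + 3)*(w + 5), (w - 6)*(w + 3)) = w^2 - 3*w - 18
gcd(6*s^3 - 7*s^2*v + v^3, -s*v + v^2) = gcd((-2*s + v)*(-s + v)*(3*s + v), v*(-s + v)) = s - v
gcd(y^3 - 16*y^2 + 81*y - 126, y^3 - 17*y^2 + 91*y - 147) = y^2 - 10*y + 21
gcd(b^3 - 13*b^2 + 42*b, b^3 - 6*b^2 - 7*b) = b^2 - 7*b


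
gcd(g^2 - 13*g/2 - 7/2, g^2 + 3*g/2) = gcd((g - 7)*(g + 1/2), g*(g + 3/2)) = 1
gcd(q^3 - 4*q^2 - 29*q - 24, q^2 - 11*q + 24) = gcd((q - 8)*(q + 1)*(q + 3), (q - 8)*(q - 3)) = q - 8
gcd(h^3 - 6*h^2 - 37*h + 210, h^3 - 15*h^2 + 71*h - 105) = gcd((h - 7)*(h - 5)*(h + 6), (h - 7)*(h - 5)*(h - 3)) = h^2 - 12*h + 35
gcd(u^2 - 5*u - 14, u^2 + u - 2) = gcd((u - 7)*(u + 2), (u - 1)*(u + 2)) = u + 2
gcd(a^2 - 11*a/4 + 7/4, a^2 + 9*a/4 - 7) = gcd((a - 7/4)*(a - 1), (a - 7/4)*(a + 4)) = a - 7/4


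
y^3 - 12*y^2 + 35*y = y*(y - 7)*(y - 5)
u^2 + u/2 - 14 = (u - 7/2)*(u + 4)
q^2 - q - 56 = (q - 8)*(q + 7)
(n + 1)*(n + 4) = n^2 + 5*n + 4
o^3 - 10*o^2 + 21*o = o*(o - 7)*(o - 3)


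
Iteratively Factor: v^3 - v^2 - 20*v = (v - 5)*(v^2 + 4*v) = v*(v - 5)*(v + 4)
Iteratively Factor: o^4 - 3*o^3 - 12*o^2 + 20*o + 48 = (o + 2)*(o^3 - 5*o^2 - 2*o + 24) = (o - 4)*(o + 2)*(o^2 - o - 6) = (o - 4)*(o + 2)^2*(o - 3)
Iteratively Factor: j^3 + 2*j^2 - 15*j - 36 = (j + 3)*(j^2 - j - 12) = (j + 3)^2*(j - 4)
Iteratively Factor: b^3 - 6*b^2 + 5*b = (b - 1)*(b^2 - 5*b) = b*(b - 1)*(b - 5)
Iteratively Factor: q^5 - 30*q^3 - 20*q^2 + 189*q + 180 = (q - 3)*(q^4 + 3*q^3 - 21*q^2 - 83*q - 60) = (q - 3)*(q + 3)*(q^3 - 21*q - 20) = (q - 5)*(q - 3)*(q + 3)*(q^2 + 5*q + 4) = (q - 5)*(q - 3)*(q + 3)*(q + 4)*(q + 1)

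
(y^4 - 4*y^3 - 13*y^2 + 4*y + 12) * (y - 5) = y^5 - 9*y^4 + 7*y^3 + 69*y^2 - 8*y - 60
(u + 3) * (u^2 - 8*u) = u^3 - 5*u^2 - 24*u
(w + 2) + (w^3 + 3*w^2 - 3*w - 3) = w^3 + 3*w^2 - 2*w - 1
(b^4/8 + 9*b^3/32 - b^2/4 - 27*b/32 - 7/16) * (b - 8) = b^5/8 - 23*b^4/32 - 5*b^3/2 + 37*b^2/32 + 101*b/16 + 7/2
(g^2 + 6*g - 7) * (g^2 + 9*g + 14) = g^4 + 15*g^3 + 61*g^2 + 21*g - 98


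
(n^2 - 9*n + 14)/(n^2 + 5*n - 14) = (n - 7)/(n + 7)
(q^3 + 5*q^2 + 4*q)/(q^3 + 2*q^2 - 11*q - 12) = q/(q - 3)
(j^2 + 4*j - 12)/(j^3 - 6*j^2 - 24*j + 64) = (j + 6)/(j^2 - 4*j - 32)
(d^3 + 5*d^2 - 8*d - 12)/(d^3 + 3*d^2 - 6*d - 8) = (d + 6)/(d + 4)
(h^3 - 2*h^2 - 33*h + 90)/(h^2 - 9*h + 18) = (h^2 + h - 30)/(h - 6)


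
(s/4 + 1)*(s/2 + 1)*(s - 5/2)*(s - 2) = s^4/8 + 3*s^3/16 - 7*s^2/4 - 3*s/4 + 5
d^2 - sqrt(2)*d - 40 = (d - 5*sqrt(2))*(d + 4*sqrt(2))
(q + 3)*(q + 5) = q^2 + 8*q + 15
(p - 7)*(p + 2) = p^2 - 5*p - 14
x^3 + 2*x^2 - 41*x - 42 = (x - 6)*(x + 1)*(x + 7)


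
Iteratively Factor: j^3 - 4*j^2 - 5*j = (j + 1)*(j^2 - 5*j) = (j - 5)*(j + 1)*(j)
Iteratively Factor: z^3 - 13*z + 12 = (z - 1)*(z^2 + z - 12) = (z - 1)*(z + 4)*(z - 3)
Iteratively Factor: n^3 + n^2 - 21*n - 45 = (n - 5)*(n^2 + 6*n + 9) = (n - 5)*(n + 3)*(n + 3)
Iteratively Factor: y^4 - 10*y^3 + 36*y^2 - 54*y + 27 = (y - 3)*(y^3 - 7*y^2 + 15*y - 9) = (y - 3)^2*(y^2 - 4*y + 3) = (y - 3)^2*(y - 1)*(y - 3)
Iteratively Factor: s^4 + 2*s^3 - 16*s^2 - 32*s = (s)*(s^3 + 2*s^2 - 16*s - 32) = s*(s + 2)*(s^2 - 16) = s*(s + 2)*(s + 4)*(s - 4)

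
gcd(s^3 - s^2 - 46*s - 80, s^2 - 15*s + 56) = s - 8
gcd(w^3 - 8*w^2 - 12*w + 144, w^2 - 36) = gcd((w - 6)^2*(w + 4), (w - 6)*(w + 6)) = w - 6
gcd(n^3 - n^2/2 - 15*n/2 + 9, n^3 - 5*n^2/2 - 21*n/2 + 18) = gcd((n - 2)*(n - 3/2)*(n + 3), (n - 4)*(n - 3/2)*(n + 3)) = n^2 + 3*n/2 - 9/2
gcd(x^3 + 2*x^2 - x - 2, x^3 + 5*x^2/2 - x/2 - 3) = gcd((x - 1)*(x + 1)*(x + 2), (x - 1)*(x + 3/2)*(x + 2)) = x^2 + x - 2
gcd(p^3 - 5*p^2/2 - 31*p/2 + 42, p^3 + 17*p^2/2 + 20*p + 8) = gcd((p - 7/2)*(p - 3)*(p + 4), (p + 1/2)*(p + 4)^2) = p + 4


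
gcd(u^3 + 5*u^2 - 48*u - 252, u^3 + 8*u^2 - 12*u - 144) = u^2 + 12*u + 36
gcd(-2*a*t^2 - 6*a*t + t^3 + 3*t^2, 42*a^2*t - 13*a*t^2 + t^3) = t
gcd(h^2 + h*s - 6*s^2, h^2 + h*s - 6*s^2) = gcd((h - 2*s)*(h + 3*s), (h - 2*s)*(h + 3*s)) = -h^2 - h*s + 6*s^2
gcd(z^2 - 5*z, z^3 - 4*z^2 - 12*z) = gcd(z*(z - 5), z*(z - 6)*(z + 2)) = z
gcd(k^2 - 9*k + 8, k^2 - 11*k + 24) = k - 8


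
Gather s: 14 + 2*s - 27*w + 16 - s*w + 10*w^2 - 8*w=s*(2 - w) + 10*w^2 - 35*w + 30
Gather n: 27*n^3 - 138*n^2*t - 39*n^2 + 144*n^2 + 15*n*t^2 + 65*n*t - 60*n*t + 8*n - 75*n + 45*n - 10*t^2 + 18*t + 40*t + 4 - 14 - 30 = 27*n^3 + n^2*(105 - 138*t) + n*(15*t^2 + 5*t - 22) - 10*t^2 + 58*t - 40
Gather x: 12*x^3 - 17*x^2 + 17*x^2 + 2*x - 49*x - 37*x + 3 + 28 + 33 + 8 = 12*x^3 - 84*x + 72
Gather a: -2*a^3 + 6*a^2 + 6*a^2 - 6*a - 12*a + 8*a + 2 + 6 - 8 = -2*a^3 + 12*a^2 - 10*a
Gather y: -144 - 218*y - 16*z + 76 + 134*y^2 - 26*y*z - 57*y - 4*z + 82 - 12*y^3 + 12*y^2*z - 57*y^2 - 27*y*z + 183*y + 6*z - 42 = -12*y^3 + y^2*(12*z + 77) + y*(-53*z - 92) - 14*z - 28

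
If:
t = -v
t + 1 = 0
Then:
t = -1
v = 1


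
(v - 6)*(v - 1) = v^2 - 7*v + 6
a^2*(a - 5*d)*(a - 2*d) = a^4 - 7*a^3*d + 10*a^2*d^2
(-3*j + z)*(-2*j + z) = 6*j^2 - 5*j*z + z^2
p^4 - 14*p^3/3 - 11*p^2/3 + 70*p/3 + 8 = (p - 4)*(p - 3)*(p + 1/3)*(p + 2)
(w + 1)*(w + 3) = w^2 + 4*w + 3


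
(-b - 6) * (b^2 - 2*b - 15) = -b^3 - 4*b^2 + 27*b + 90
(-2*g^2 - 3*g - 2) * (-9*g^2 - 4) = 18*g^4 + 27*g^3 + 26*g^2 + 12*g + 8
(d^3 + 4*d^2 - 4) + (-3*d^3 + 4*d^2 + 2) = -2*d^3 + 8*d^2 - 2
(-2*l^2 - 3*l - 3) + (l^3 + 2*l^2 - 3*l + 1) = l^3 - 6*l - 2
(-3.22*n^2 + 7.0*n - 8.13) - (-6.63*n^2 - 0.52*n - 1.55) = 3.41*n^2 + 7.52*n - 6.58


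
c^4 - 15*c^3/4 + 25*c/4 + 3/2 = (c - 3)*(c - 2)*(c + 1/4)*(c + 1)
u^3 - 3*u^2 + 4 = (u - 2)^2*(u + 1)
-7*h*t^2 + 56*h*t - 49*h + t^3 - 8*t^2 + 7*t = (-7*h + t)*(t - 7)*(t - 1)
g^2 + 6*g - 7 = (g - 1)*(g + 7)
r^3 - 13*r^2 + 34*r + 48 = (r - 8)*(r - 6)*(r + 1)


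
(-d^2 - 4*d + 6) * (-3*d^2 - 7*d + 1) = 3*d^4 + 19*d^3 + 9*d^2 - 46*d + 6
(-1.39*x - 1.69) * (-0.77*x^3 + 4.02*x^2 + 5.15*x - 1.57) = 1.0703*x^4 - 4.2865*x^3 - 13.9523*x^2 - 6.5212*x + 2.6533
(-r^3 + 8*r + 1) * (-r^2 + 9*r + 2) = r^5 - 9*r^4 - 10*r^3 + 71*r^2 + 25*r + 2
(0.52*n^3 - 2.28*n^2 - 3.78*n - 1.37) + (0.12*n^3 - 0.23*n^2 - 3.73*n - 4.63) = 0.64*n^3 - 2.51*n^2 - 7.51*n - 6.0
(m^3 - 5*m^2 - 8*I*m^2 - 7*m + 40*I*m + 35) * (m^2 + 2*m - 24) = m^5 - 3*m^4 - 8*I*m^4 - 41*m^3 + 24*I*m^3 + 141*m^2 + 272*I*m^2 + 238*m - 960*I*m - 840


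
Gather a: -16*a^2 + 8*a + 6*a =-16*a^2 + 14*a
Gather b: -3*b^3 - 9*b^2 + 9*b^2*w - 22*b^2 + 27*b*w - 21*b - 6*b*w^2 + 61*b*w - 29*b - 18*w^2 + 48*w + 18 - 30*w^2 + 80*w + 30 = -3*b^3 + b^2*(9*w - 31) + b*(-6*w^2 + 88*w - 50) - 48*w^2 + 128*w + 48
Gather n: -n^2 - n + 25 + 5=-n^2 - n + 30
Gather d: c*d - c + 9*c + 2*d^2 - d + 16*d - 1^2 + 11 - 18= 8*c + 2*d^2 + d*(c + 15) - 8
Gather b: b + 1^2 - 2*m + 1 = b - 2*m + 2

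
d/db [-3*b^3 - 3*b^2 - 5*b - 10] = -9*b^2 - 6*b - 5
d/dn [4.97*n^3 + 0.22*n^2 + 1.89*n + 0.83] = 14.91*n^2 + 0.44*n + 1.89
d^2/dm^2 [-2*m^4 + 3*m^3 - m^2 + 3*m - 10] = -24*m^2 + 18*m - 2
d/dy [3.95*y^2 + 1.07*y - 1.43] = 7.9*y + 1.07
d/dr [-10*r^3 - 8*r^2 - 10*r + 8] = -30*r^2 - 16*r - 10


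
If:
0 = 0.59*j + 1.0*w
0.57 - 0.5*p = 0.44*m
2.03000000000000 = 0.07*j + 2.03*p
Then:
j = -1.69491525423729*w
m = 0.159090909090909 - 0.0664151745390787*w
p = 0.0584453535943892*w + 1.0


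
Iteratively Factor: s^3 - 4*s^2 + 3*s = (s)*(s^2 - 4*s + 3) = s*(s - 1)*(s - 3)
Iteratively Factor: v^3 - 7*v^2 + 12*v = (v - 4)*(v^2 - 3*v) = (v - 4)*(v - 3)*(v)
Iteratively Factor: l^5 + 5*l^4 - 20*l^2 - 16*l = (l)*(l^4 + 5*l^3 - 20*l - 16) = l*(l + 4)*(l^3 + l^2 - 4*l - 4) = l*(l + 1)*(l + 4)*(l^2 - 4) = l*(l - 2)*(l + 1)*(l + 4)*(l + 2)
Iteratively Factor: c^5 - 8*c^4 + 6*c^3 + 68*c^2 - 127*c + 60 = (c - 5)*(c^4 - 3*c^3 - 9*c^2 + 23*c - 12) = (c - 5)*(c - 4)*(c^3 + c^2 - 5*c + 3) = (c - 5)*(c - 4)*(c - 1)*(c^2 + 2*c - 3) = (c - 5)*(c - 4)*(c - 1)*(c + 3)*(c - 1)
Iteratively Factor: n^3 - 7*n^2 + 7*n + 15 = (n - 3)*(n^2 - 4*n - 5) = (n - 3)*(n + 1)*(n - 5)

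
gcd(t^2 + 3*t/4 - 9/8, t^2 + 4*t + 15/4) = t + 3/2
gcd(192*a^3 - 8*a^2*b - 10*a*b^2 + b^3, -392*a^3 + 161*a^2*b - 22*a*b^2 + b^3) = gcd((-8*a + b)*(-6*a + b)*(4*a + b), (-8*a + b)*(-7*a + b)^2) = 8*a - b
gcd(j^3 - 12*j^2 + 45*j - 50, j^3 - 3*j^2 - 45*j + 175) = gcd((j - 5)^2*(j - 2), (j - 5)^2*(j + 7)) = j^2 - 10*j + 25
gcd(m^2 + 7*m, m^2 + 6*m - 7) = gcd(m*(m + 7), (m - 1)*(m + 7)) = m + 7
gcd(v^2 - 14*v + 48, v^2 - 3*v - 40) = v - 8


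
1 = 1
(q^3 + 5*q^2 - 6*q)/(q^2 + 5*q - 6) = q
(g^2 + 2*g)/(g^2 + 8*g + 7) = g*(g + 2)/(g^2 + 8*g + 7)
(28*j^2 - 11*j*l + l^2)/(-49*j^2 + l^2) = (-4*j + l)/(7*j + l)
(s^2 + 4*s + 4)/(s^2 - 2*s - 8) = (s + 2)/(s - 4)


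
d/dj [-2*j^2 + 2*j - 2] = 2 - 4*j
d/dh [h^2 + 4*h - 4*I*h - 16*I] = 2*h + 4 - 4*I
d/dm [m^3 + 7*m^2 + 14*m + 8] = 3*m^2 + 14*m + 14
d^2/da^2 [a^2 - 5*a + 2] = 2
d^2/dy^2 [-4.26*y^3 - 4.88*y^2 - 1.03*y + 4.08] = -25.56*y - 9.76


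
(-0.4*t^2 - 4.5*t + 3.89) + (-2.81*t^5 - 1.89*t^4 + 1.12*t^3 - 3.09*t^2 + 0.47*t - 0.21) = -2.81*t^5 - 1.89*t^4 + 1.12*t^3 - 3.49*t^2 - 4.03*t + 3.68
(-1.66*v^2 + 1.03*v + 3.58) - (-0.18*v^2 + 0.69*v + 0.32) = -1.48*v^2 + 0.34*v + 3.26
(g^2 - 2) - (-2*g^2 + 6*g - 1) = 3*g^2 - 6*g - 1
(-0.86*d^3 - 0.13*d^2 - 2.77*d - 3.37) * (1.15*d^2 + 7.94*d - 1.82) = -0.989*d^5 - 6.9779*d^4 - 2.6525*d^3 - 25.6327*d^2 - 21.7164*d + 6.1334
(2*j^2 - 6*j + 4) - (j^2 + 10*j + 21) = j^2 - 16*j - 17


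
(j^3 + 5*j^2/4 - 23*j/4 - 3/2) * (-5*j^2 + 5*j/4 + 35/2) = -5*j^5 - 5*j^4 + 765*j^3/16 + 355*j^2/16 - 205*j/2 - 105/4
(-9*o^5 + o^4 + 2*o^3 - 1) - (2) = -9*o^5 + o^4 + 2*o^3 - 3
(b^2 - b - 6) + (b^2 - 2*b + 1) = 2*b^2 - 3*b - 5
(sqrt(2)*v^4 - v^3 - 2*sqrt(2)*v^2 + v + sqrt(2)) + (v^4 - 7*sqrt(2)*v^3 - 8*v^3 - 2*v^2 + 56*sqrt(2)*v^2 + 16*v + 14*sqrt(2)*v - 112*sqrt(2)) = v^4 + sqrt(2)*v^4 - 7*sqrt(2)*v^3 - 9*v^3 - 2*v^2 + 54*sqrt(2)*v^2 + 17*v + 14*sqrt(2)*v - 111*sqrt(2)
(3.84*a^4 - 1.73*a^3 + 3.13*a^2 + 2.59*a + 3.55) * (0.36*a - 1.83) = 1.3824*a^5 - 7.65*a^4 + 4.2927*a^3 - 4.7955*a^2 - 3.4617*a - 6.4965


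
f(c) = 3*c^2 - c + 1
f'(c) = 6*c - 1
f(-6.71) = 142.78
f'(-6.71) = -41.26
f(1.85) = 9.42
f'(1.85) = 10.10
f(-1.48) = 9.05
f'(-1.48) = -9.88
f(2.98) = 24.66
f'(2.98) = 16.88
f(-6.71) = 142.78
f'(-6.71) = -41.26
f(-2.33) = 19.62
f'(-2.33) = -14.98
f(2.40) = 15.88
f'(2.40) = 13.40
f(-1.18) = 6.36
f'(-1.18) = -8.08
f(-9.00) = 253.00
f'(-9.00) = -55.00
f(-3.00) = 31.00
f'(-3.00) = -19.00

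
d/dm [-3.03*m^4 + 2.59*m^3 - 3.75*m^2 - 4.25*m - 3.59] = -12.12*m^3 + 7.77*m^2 - 7.5*m - 4.25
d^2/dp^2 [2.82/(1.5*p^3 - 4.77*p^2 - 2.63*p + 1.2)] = ((26.9028 - 25.38*p)*(1.5*p^3 - 4.77*p^2 - 2.63*p + 1.2) + 2.82*(-9.0*p^2 + 19.08*p + 5.26)*(-4.5*p^2 + 9.54*p + 2.63))/(1.5*p^3 - 4.77*p^2 - 2.63*p + 1.2)^3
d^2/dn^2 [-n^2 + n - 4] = -2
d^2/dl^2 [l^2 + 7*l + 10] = 2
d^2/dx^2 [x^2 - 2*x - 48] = 2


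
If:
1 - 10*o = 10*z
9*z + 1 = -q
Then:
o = 1/10 - z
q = -9*z - 1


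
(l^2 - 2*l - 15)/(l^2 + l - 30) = (l + 3)/(l + 6)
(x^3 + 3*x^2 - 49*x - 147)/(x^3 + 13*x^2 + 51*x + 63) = (x - 7)/(x + 3)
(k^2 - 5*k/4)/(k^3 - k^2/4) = (4*k - 5)/(k*(4*k - 1))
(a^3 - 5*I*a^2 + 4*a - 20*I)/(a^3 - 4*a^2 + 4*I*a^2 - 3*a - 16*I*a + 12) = (a^3 - 5*I*a^2 + 4*a - 20*I)/(a^3 + 4*a^2*(-1 + I) - a*(3 + 16*I) + 12)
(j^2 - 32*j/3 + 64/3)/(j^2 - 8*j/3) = (j - 8)/j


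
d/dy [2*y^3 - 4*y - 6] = 6*y^2 - 4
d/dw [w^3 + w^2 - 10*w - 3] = 3*w^2 + 2*w - 10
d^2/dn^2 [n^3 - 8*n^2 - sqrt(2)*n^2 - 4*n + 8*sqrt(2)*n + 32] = 6*n - 16 - 2*sqrt(2)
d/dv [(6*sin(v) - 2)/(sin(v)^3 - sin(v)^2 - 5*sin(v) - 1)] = 4*(-3*sin(v)^3 + 3*sin(v)^2 - sin(v) - 4)*cos(v)/(sin(v)^3 - sin(v)^2 - 5*sin(v) - 1)^2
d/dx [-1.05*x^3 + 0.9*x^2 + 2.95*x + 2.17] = -3.15*x^2 + 1.8*x + 2.95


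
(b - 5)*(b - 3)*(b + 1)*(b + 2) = b^4 - 5*b^3 - 7*b^2 + 29*b + 30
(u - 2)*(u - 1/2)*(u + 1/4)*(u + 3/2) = u^4 - 3*u^3/4 - 3*u^2 + 13*u/16 + 3/8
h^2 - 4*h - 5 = (h - 5)*(h + 1)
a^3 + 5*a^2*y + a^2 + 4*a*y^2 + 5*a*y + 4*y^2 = (a + 1)*(a + y)*(a + 4*y)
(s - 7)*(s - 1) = s^2 - 8*s + 7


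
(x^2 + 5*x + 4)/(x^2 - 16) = (x + 1)/(x - 4)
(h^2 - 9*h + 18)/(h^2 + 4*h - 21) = (h - 6)/(h + 7)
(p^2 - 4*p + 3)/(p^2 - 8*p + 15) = (p - 1)/(p - 5)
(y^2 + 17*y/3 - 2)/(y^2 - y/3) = (y + 6)/y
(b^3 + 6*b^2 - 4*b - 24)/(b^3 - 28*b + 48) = (b + 2)/(b - 4)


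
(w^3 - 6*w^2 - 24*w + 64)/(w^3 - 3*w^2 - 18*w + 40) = (w - 8)/(w - 5)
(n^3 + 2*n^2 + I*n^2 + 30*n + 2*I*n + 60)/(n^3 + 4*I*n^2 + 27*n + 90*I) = (n + 2)/(n + 3*I)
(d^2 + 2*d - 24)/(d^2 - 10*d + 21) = (d^2 + 2*d - 24)/(d^2 - 10*d + 21)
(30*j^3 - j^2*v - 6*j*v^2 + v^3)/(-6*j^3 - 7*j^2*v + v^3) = (-5*j + v)/(j + v)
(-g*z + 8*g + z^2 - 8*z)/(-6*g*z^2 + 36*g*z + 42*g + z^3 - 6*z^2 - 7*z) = (g*z - 8*g - z^2 + 8*z)/(6*g*z^2 - 36*g*z - 42*g - z^3 + 6*z^2 + 7*z)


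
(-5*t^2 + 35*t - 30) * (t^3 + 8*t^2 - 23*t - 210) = -5*t^5 - 5*t^4 + 365*t^3 + 5*t^2 - 6660*t + 6300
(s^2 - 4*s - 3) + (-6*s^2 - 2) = -5*s^2 - 4*s - 5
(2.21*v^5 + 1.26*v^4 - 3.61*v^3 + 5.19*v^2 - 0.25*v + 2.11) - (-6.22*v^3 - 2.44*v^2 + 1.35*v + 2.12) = 2.21*v^5 + 1.26*v^4 + 2.61*v^3 + 7.63*v^2 - 1.6*v - 0.0100000000000002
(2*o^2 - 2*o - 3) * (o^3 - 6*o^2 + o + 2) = 2*o^5 - 14*o^4 + 11*o^3 + 20*o^2 - 7*o - 6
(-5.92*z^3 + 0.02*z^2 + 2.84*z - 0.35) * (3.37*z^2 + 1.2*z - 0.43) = -19.9504*z^5 - 7.0366*z^4 + 12.1404*z^3 + 2.2199*z^2 - 1.6412*z + 0.1505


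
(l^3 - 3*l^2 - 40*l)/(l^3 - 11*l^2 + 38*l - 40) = l*(l^2 - 3*l - 40)/(l^3 - 11*l^2 + 38*l - 40)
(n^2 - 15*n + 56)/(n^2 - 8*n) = (n - 7)/n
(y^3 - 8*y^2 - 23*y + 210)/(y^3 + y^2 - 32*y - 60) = (y - 7)/(y + 2)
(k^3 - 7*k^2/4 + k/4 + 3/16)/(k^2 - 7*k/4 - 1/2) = (k^2 - 2*k + 3/4)/(k - 2)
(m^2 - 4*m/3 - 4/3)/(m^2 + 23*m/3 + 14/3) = (m - 2)/(m + 7)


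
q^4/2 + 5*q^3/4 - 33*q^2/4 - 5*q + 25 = (q/2 + 1)*(q - 5/2)*(q - 2)*(q + 5)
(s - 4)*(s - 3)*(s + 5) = s^3 - 2*s^2 - 23*s + 60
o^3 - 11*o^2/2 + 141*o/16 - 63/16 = (o - 3)*(o - 7/4)*(o - 3/4)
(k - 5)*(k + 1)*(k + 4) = k^3 - 21*k - 20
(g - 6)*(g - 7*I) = g^2 - 6*g - 7*I*g + 42*I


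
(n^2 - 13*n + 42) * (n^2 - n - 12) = n^4 - 14*n^3 + 43*n^2 + 114*n - 504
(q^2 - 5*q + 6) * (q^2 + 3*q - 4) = q^4 - 2*q^3 - 13*q^2 + 38*q - 24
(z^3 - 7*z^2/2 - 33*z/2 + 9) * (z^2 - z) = z^5 - 9*z^4/2 - 13*z^3 + 51*z^2/2 - 9*z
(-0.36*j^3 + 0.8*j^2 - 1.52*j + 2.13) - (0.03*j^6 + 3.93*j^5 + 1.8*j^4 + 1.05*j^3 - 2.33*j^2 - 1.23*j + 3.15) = -0.03*j^6 - 3.93*j^5 - 1.8*j^4 - 1.41*j^3 + 3.13*j^2 - 0.29*j - 1.02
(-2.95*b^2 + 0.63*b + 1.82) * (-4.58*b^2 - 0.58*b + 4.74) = 13.511*b^4 - 1.1744*b^3 - 22.684*b^2 + 1.9306*b + 8.6268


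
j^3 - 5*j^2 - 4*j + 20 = (j - 5)*(j - 2)*(j + 2)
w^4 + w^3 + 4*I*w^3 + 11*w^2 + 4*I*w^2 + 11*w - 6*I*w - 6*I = (w + 1)*(w - I)^2*(w + 6*I)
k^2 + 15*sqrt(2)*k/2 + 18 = (k + 3*sqrt(2)/2)*(k + 6*sqrt(2))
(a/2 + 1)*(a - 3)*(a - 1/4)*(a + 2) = a^4/2 + 3*a^3/8 - 33*a^2/8 - 5*a + 3/2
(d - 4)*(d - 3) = d^2 - 7*d + 12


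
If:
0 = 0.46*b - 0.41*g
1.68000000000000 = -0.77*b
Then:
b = -2.18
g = -2.45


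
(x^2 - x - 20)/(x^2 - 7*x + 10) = (x + 4)/(x - 2)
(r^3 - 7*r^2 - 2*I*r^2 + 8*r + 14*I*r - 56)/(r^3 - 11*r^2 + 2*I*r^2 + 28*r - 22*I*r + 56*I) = (r - 4*I)/(r - 4)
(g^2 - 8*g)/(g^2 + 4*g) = (g - 8)/(g + 4)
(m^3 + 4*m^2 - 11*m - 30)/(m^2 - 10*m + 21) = (m^2 + 7*m + 10)/(m - 7)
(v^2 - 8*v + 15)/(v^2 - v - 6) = (v - 5)/(v + 2)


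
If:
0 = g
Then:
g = 0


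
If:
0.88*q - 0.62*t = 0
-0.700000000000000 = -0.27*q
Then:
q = 2.59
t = 3.68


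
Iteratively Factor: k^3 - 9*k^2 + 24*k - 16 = (k - 1)*(k^2 - 8*k + 16) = (k - 4)*(k - 1)*(k - 4)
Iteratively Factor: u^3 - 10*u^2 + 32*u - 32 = (u - 4)*(u^2 - 6*u + 8) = (u - 4)^2*(u - 2)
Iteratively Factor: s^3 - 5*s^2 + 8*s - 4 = (s - 1)*(s^2 - 4*s + 4) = (s - 2)*(s - 1)*(s - 2)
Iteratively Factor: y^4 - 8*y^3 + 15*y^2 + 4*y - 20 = (y + 1)*(y^3 - 9*y^2 + 24*y - 20) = (y - 2)*(y + 1)*(y^2 - 7*y + 10) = (y - 5)*(y - 2)*(y + 1)*(y - 2)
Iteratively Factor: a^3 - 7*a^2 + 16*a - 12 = (a - 3)*(a^2 - 4*a + 4) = (a - 3)*(a - 2)*(a - 2)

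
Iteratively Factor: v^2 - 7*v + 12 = (v - 3)*(v - 4)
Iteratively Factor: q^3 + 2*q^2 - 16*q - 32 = (q + 2)*(q^2 - 16) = (q + 2)*(q + 4)*(q - 4)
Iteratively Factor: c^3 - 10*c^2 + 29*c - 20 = (c - 1)*(c^2 - 9*c + 20) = (c - 4)*(c - 1)*(c - 5)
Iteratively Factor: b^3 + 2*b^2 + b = (b)*(b^2 + 2*b + 1) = b*(b + 1)*(b + 1)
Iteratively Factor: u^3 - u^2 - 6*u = (u)*(u^2 - u - 6) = u*(u - 3)*(u + 2)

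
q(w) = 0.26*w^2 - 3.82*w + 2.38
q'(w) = 0.52*w - 3.82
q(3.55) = -7.90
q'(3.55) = -1.97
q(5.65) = -10.90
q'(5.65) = -0.88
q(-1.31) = 7.83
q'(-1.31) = -4.50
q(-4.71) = 26.14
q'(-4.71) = -6.27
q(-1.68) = 9.53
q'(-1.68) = -4.69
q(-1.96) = 10.87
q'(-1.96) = -4.84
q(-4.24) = 23.25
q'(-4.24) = -6.02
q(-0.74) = 5.35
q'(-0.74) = -4.20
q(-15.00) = 118.18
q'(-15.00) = -11.62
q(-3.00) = 16.18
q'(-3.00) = -5.38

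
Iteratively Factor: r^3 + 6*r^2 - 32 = (r + 4)*(r^2 + 2*r - 8) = (r - 2)*(r + 4)*(r + 4)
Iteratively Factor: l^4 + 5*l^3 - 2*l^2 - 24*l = (l)*(l^3 + 5*l^2 - 2*l - 24) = l*(l + 3)*(l^2 + 2*l - 8) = l*(l - 2)*(l + 3)*(l + 4)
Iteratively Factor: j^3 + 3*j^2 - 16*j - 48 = (j - 4)*(j^2 + 7*j + 12) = (j - 4)*(j + 3)*(j + 4)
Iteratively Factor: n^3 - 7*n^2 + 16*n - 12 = (n - 3)*(n^2 - 4*n + 4) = (n - 3)*(n - 2)*(n - 2)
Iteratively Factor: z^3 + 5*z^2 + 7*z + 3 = (z + 3)*(z^2 + 2*z + 1) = (z + 1)*(z + 3)*(z + 1)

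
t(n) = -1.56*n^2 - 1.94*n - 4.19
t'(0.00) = -1.94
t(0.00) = -4.19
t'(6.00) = -20.66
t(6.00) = -71.99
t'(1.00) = -5.06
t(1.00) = -7.69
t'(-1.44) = 2.55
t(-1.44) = -4.63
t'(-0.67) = 0.15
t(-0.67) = -3.59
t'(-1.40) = 2.43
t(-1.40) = -4.53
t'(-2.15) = 4.77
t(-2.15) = -7.23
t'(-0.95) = 1.02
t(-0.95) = -3.75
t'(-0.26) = -1.13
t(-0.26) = -3.79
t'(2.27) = -9.02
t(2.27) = -16.63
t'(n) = -3.12*n - 1.94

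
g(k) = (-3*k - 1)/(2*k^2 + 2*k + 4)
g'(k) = (-4*k - 2)*(-3*k - 1)/(2*k^2 + 2*k + 4)^2 - 3/(2*k^2 + 2*k + 4) = (-3*k^2 - 3*k + (2*k + 1)*(3*k + 1) - 6)/(2*(k^2 + k + 2)^2)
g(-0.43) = 0.08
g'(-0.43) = -0.86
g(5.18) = -0.24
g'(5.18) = 0.04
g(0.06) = -0.29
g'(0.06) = -0.57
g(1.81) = -0.45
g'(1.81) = 0.08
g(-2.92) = 0.51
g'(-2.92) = 0.13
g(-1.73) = 0.64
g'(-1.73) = 0.02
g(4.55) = -0.27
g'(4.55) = 0.04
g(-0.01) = -0.24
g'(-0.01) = -0.63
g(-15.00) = 0.10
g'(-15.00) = 0.01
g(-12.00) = 0.13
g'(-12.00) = 0.01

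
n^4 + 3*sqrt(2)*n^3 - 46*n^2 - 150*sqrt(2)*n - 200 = (n - 5*sqrt(2))*(n + sqrt(2))*(n + 2*sqrt(2))*(n + 5*sqrt(2))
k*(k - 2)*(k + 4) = k^3 + 2*k^2 - 8*k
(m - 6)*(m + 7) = m^2 + m - 42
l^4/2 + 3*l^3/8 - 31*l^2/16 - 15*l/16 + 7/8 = (l/2 + 1)*(l - 7/4)*(l - 1/2)*(l + 1)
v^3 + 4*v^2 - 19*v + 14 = (v - 2)*(v - 1)*(v + 7)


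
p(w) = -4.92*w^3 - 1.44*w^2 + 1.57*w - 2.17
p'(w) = -14.76*w^2 - 2.88*w + 1.57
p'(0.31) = -0.74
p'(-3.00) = -122.63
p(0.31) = -1.97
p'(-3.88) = -209.46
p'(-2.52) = -84.90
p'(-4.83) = -328.85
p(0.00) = -2.17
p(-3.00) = 113.00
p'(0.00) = 1.57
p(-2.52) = 63.46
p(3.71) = -267.40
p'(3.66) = -206.69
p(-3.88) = 257.44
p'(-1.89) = -45.71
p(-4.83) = 511.03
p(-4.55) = 424.32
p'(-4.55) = -290.89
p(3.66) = -256.93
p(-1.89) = 22.94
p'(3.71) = -212.27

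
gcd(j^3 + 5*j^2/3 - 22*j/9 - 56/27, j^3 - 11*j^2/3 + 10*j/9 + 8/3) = j^2 - 2*j/3 - 8/9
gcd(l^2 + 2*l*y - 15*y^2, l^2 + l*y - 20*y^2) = l + 5*y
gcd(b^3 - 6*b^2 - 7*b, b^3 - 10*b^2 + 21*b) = b^2 - 7*b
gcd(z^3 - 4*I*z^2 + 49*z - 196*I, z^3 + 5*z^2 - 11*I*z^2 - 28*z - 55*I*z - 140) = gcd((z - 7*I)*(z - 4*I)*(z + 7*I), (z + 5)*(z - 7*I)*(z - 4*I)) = z^2 - 11*I*z - 28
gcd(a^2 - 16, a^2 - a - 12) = a - 4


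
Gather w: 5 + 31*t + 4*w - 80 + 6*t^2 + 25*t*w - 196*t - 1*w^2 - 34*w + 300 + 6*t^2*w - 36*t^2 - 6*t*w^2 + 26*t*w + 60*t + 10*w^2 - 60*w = -30*t^2 - 105*t + w^2*(9 - 6*t) + w*(6*t^2 + 51*t - 90) + 225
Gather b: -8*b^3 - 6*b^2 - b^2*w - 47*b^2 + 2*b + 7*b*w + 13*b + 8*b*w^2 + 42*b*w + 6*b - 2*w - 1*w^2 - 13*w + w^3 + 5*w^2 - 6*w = -8*b^3 + b^2*(-w - 53) + b*(8*w^2 + 49*w + 21) + w^3 + 4*w^2 - 21*w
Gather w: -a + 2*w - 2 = -a + 2*w - 2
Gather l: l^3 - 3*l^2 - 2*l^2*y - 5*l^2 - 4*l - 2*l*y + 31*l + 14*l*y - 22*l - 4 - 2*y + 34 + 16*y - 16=l^3 + l^2*(-2*y - 8) + l*(12*y + 5) + 14*y + 14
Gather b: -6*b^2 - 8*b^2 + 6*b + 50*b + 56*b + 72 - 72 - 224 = -14*b^2 + 112*b - 224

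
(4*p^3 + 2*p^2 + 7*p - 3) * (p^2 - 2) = 4*p^5 + 2*p^4 - p^3 - 7*p^2 - 14*p + 6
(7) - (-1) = 8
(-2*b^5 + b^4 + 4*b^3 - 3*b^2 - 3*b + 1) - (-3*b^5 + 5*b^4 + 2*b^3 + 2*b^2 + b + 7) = b^5 - 4*b^4 + 2*b^3 - 5*b^2 - 4*b - 6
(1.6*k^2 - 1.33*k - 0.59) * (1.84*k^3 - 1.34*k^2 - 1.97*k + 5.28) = 2.944*k^5 - 4.5912*k^4 - 2.4554*k^3 + 11.8587*k^2 - 5.8601*k - 3.1152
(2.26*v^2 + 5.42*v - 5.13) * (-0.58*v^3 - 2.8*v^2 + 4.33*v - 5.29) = -1.3108*v^5 - 9.4716*v^4 - 2.4148*v^3 + 25.8772*v^2 - 50.8847*v + 27.1377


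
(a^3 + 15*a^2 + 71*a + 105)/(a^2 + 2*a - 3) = (a^2 + 12*a + 35)/(a - 1)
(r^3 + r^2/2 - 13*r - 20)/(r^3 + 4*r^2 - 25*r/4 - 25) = 2*(r^2 - 2*r - 8)/(2*r^2 + 3*r - 20)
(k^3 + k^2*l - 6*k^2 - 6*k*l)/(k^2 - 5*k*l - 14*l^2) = k*(-k^2 - k*l + 6*k + 6*l)/(-k^2 + 5*k*l + 14*l^2)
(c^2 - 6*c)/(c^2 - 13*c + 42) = c/(c - 7)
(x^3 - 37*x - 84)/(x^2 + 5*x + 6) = (x^2 - 3*x - 28)/(x + 2)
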